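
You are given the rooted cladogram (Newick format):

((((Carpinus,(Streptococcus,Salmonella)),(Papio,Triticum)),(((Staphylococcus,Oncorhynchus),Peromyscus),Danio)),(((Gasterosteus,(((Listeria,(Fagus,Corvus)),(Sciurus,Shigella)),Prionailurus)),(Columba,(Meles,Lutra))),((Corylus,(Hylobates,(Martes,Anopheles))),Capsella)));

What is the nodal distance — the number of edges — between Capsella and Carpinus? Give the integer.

7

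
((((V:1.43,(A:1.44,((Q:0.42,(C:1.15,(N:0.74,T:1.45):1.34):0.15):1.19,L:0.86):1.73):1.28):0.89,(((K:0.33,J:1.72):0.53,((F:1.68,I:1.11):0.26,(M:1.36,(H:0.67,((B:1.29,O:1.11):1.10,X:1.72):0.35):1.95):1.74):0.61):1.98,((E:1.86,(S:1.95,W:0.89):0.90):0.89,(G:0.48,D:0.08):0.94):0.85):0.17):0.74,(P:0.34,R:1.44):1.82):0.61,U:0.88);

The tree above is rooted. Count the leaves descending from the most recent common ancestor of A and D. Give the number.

21

The MRCA of A and D is the node subtending ((V,(A,((Q,(C,(N,T))),L))),(((K,J),((F,I),(M,(H,((B,O),X))))),((E,(S,W)),(G,D)))).
That clade contains 21 terminal taxa: A, B, C, D, E, F, G, H, I, J, K, L, M, N, O, Q, S, T, V, W, X.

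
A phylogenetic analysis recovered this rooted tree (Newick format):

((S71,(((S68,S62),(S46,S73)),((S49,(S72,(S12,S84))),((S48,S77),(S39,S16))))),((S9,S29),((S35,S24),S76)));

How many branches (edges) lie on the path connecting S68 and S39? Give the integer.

7

The MRCA of S68 and S39 is the node subtending (((S68,S62),(S46,S73)),((S49,(S72,(S12,S84))),((S48,S77),(S39,S16)))).
From S68 up to that node: 3 branches. From S39 up to the same node: 4 branches. Total: 3 + 4 = 7.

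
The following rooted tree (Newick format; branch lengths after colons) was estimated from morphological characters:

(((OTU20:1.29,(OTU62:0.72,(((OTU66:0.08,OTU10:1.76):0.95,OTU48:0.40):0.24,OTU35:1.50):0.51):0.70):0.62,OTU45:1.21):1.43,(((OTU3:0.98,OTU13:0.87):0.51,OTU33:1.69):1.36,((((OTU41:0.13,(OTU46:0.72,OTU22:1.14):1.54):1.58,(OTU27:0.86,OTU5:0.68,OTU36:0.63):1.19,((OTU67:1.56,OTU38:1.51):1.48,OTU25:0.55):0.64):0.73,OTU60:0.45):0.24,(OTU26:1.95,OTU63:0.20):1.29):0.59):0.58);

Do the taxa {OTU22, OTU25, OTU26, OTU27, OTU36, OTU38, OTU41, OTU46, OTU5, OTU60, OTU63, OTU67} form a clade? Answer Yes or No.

Yes

The most recent common ancestor of these taxa subtends ((((OTU41,(OTU46,OTU22)),(OTU27,OTU5,OTU36),((OTU67,OTU38),OTU25)),OTU60),(OTU26,OTU63)).
That clade has exactly 12 tips — every listed taxon and nothing else — so the group is monophyletic.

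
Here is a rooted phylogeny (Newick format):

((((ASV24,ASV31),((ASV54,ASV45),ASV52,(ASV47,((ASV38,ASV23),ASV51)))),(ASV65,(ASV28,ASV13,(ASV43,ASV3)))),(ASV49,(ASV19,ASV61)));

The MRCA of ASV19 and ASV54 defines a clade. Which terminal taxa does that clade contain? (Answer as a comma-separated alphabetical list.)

Tracing ASV19: it sits inside (ASV19,ASV61).
Tracing ASV54: it sits inside (ASV54,ASV45).
The smallest clade enclosing both is the whole tree (their MRCA is the root), so the answer is all 17 tips in alphabetical order.

ASV13, ASV19, ASV23, ASV24, ASV28, ASV3, ASV31, ASV38, ASV43, ASV45, ASV47, ASV49, ASV51, ASV52, ASV54, ASV61, ASV65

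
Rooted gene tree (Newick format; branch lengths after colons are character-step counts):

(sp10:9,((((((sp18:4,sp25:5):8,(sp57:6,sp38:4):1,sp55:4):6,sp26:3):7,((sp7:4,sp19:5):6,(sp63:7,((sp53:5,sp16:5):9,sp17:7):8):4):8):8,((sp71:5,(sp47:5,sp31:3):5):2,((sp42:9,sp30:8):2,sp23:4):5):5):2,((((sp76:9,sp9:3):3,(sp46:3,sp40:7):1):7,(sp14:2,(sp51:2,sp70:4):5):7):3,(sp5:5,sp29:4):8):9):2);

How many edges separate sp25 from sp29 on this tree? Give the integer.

9

The MRCA of sp25 and sp29 is the node subtending ((((((sp18,sp25),(sp57,sp38),sp55),sp26),((sp7,sp19),(sp63,((sp53,sp16),sp17)))),((sp71,(sp47,sp31)),((sp42,sp30),sp23))),((((sp76,sp9),(sp46,sp40)),(sp14,(sp51,sp70))),(sp5,sp29))).
From sp25 up to that node: 6 branches. From sp29 up to the same node: 3 branches. Total: 6 + 3 = 9.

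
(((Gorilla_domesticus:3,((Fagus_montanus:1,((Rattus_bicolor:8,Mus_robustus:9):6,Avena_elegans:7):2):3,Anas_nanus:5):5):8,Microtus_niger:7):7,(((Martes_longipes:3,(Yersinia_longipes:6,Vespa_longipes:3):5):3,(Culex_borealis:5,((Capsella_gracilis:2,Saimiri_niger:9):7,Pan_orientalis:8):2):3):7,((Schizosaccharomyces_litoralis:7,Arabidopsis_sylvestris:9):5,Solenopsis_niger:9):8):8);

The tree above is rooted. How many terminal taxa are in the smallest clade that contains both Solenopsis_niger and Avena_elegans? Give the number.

The MRCA of Solenopsis_niger and Avena_elegans is the root, so the clade is the entire tree.
That clade contains 17 terminal taxa: Anas_nanus, Arabidopsis_sylvestris, Avena_elegans, Capsella_gracilis, Culex_borealis, Fagus_montanus, Gorilla_domesticus, Martes_longipes, Microtus_niger, Mus_robustus, Pan_orientalis, Rattus_bicolor, Saimiri_niger, Schizosaccharomyces_litoralis, Solenopsis_niger, Vespa_longipes, Yersinia_longipes.

17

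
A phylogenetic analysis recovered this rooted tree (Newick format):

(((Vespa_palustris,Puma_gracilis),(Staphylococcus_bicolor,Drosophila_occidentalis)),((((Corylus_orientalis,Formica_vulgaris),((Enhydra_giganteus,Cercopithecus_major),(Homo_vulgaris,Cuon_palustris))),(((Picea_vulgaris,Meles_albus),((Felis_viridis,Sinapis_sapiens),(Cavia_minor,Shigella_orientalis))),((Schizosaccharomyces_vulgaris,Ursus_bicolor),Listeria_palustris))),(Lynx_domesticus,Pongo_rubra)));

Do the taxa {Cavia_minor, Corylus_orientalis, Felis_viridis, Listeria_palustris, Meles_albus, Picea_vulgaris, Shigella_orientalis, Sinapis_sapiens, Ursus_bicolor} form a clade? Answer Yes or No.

No

The MRCA of the listed taxa subtends (((Corylus_orientalis,Formica_vulgaris),((Enhydra_giganteus,Cercopithecus_major),(Homo_vulgaris,Cuon_palustris))),(((Picea_vulgaris,Meles_albus),((Felis_viridis,Sinapis_sapiens),(Cavia_minor,Shigella_orientalis))),((Schizosaccharomyces_vulgaris,Ursus_bicolor),Listeria_palustris))).
That clade also contains Cercopithecus_major, Cuon_palustris, Enhydra_giganteus, Formica_vulgaris, Homo_vulgaris, Schizosaccharomyces_vulgaris, which are not in the proposed group, so the group is not monophyletic.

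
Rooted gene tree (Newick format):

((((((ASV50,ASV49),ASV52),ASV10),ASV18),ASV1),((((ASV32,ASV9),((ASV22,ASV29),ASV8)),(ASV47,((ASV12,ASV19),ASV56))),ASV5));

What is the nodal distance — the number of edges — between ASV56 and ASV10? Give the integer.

9

The MRCA of ASV56 and ASV10 is the root of the tree.
From ASV56 up to that node: 5 branches. From ASV10 up to the same node: 4 branches. Total: 5 + 4 = 9.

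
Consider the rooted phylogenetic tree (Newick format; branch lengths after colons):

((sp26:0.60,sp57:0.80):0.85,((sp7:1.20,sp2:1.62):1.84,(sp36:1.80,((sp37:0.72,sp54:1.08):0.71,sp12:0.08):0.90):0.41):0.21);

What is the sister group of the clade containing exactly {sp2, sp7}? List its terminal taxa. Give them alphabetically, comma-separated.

The clade containing exactly {sp2, sp7} attaches to the tree at the node subtending ((sp7,sp2),(sp36,((sp37,sp54),sp12))).
The other lineage descending from that same node — the sister group — is (sp36,((sp37,sp54),sp12)); its 4 tips in alphabetical order are the answer.

sp12, sp36, sp37, sp54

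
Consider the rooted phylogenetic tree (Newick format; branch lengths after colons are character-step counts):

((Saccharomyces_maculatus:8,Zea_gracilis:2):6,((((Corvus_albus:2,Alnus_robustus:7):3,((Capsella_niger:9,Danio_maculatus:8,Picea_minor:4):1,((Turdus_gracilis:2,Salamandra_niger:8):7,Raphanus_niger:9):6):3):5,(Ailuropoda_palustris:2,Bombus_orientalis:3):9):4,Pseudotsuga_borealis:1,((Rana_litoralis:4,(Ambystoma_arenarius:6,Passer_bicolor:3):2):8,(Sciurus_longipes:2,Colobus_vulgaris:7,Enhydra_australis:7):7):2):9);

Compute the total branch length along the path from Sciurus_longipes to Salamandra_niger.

44

The path runs Sciurus_longipes → … → MRCA → … → Salamandra_niger; the MRCA is the node subtending ((((Corvus_albus,Alnus_robustus),((Capsella_niger,Danio_maculatus,Picea_minor),((Turdus_gracilis,Salamandra_niger),Raphanus_niger))),(Ailuropoda_palustris,Bombus_orientalis)),Pseudotsuga_borealis,((Rana_litoralis,(Ambystoma_arenarius,Passer_bicolor)),(Sciurus_longipes,Colobus_vulgaris,Enhydra_australis))).
Branch lengths along that path: 2 + 7 + 2 + 4 + 5 + 3 + 6 + 7 + 8 = 44.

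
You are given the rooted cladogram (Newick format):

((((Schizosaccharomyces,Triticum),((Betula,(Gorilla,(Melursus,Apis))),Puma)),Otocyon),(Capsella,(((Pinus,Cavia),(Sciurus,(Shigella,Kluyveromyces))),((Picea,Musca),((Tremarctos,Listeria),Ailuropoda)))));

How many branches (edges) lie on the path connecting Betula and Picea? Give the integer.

10

The MRCA of Betula and Picea is the root of the tree.
From Betula up to that node: 5 branches. From Picea up to the same node: 5 branches. Total: 5 + 5 = 10.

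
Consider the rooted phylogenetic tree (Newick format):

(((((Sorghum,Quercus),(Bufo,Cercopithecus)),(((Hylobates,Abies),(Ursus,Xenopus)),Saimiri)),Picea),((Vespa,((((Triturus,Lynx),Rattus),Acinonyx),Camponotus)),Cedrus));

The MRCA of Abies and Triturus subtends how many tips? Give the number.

The MRCA of Abies and Triturus is the root, so the clade is the entire tree.
That clade contains 17 terminal taxa: Abies, Acinonyx, Bufo, Camponotus, Cedrus, Cercopithecus, Hylobates, Lynx, Picea, Quercus, Rattus, Saimiri, Sorghum, Triturus, Ursus, Vespa, Xenopus.

17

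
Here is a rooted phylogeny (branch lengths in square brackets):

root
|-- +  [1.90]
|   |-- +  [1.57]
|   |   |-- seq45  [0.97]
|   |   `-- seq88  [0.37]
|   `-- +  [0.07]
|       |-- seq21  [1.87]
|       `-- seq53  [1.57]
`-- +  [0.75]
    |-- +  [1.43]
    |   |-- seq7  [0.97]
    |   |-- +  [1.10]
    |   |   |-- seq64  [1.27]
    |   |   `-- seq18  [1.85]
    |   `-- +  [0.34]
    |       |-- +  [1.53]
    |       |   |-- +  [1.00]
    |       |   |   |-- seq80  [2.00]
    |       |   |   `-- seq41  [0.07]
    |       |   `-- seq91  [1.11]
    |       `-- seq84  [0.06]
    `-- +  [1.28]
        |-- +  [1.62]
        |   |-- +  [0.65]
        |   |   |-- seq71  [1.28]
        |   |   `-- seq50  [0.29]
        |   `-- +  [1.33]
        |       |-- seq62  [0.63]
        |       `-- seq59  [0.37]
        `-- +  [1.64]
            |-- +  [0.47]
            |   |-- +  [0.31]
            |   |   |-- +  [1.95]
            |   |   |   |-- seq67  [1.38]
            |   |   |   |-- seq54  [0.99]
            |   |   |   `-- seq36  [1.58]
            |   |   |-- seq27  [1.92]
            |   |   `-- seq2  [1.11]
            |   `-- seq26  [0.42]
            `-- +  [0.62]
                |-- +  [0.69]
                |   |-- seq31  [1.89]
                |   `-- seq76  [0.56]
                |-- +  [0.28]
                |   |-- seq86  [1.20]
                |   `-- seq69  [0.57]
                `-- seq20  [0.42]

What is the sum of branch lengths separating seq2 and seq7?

The path runs seq2 → … → MRCA → … → seq7; the MRCA is the node subtending ((seq7,(seq64,seq18),(((seq80,seq41),seq91),seq84)),(((seq71,seq50),(seq62,seq59)),((((seq67,seq54,seq36),seq27,seq2),seq26),((seq31,seq76),(seq86,seq69),seq20)))).
Branch lengths along that path: 1.11 + 0.31 + 0.47 + 1.64 + 1.28 + 1.43 + 0.97 = 7.21.

7.21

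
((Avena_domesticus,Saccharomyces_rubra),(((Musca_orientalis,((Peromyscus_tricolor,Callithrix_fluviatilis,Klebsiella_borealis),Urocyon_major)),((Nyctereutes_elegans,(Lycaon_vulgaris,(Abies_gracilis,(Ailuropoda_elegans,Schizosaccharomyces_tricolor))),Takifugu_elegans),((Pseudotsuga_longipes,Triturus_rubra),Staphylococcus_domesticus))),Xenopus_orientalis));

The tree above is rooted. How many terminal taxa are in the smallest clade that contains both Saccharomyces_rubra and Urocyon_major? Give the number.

17

The MRCA of Saccharomyces_rubra and Urocyon_major is the root, so the clade is the entire tree.
That clade contains 17 terminal taxa: Abies_gracilis, Ailuropoda_elegans, Avena_domesticus, Callithrix_fluviatilis, Klebsiella_borealis, Lycaon_vulgaris, Musca_orientalis, Nyctereutes_elegans, Peromyscus_tricolor, Pseudotsuga_longipes, Saccharomyces_rubra, Schizosaccharomyces_tricolor, Staphylococcus_domesticus, Takifugu_elegans, Triturus_rubra, Urocyon_major, Xenopus_orientalis.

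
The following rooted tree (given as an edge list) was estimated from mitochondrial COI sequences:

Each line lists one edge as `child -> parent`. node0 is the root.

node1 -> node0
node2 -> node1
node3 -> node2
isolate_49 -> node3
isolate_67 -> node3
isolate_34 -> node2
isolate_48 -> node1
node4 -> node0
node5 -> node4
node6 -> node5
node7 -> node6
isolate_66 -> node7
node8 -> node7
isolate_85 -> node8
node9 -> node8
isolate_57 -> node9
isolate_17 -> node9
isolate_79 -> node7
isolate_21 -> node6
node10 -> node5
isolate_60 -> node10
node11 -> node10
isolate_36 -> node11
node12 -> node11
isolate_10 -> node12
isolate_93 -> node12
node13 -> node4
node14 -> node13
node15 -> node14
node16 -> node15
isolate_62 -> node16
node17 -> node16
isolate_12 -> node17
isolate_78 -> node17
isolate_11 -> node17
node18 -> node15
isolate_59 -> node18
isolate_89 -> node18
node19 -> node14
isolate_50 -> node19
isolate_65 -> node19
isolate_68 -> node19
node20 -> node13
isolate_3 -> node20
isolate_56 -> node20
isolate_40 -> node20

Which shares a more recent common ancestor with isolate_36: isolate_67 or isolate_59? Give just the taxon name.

isolate_59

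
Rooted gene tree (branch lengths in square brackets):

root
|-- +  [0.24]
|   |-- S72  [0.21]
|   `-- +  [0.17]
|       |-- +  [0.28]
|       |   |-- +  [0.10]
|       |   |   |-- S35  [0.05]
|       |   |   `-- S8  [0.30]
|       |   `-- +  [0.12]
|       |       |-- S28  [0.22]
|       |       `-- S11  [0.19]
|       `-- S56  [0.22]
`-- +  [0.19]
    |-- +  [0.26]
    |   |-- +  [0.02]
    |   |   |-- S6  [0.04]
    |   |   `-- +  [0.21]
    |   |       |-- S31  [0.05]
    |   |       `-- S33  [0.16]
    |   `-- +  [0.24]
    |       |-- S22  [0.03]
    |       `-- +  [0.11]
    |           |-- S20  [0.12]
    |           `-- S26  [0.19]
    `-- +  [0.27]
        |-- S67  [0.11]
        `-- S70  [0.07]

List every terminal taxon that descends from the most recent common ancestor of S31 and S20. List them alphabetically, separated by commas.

S20, S22, S26, S31, S33, S6

Tracing S31: it sits inside (S31,S33).
Tracing S20: it sits inside (S20,S26).
The smallest clade enclosing both is ((S6,(S31,S33)),(S22,(S20,S26))); the answer is its 6 terminal taxa in alphabetical order.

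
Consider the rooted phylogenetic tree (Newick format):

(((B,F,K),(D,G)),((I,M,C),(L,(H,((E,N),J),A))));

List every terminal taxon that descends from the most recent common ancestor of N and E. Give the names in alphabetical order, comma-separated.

E, N

Tracing N: it sits inside (E,N).
Tracing E: it sits inside (E,N).
The smallest clade enclosing both is (E,N); the answer is its 2 terminal taxa in alphabetical order.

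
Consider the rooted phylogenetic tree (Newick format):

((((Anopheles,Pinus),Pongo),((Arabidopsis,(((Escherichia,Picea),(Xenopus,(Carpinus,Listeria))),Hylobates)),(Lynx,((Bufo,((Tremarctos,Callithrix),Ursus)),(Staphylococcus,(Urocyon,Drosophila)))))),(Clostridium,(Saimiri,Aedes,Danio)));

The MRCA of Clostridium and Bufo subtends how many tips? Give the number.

22

The MRCA of Clostridium and Bufo is the root, so the clade is the entire tree.
That clade contains 22 terminal taxa: Aedes, Anopheles, Arabidopsis, Bufo, Callithrix, Carpinus, Clostridium, Danio, Drosophila, Escherichia, Hylobates, Listeria, Lynx, Picea, Pinus, Pongo, Saimiri, Staphylococcus, Tremarctos, Urocyon, Ursus, Xenopus.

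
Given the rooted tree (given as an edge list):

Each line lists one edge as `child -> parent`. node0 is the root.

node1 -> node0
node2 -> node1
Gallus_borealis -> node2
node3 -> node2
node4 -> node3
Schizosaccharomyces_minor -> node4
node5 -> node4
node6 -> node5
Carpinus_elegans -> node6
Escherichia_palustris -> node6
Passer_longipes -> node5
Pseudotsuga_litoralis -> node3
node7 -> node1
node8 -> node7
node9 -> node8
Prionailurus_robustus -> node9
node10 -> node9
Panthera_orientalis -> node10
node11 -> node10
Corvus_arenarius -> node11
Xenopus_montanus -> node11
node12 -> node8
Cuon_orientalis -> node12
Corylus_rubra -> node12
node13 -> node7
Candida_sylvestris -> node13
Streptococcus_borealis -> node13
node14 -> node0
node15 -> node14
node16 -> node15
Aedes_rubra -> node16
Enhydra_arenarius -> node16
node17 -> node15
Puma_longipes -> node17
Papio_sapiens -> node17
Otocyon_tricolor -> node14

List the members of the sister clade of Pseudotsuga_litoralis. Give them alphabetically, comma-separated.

Carpinus_elegans, Escherichia_palustris, Passer_longipes, Schizosaccharomyces_minor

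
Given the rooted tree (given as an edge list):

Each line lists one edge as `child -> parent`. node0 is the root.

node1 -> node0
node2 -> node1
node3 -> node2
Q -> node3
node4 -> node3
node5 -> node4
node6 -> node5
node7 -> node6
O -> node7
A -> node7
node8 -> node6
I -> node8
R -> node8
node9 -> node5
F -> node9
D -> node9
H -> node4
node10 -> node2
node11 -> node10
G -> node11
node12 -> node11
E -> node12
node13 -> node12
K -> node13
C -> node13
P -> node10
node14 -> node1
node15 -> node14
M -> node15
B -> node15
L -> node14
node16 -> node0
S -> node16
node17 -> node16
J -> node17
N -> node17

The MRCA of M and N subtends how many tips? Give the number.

19

The MRCA of M and N is the root, so the clade is the entire tree.
That clade contains 19 terminal taxa: A, B, C, D, E, F, G, H, I, J, K, L, M, N, O, P, Q, R, S.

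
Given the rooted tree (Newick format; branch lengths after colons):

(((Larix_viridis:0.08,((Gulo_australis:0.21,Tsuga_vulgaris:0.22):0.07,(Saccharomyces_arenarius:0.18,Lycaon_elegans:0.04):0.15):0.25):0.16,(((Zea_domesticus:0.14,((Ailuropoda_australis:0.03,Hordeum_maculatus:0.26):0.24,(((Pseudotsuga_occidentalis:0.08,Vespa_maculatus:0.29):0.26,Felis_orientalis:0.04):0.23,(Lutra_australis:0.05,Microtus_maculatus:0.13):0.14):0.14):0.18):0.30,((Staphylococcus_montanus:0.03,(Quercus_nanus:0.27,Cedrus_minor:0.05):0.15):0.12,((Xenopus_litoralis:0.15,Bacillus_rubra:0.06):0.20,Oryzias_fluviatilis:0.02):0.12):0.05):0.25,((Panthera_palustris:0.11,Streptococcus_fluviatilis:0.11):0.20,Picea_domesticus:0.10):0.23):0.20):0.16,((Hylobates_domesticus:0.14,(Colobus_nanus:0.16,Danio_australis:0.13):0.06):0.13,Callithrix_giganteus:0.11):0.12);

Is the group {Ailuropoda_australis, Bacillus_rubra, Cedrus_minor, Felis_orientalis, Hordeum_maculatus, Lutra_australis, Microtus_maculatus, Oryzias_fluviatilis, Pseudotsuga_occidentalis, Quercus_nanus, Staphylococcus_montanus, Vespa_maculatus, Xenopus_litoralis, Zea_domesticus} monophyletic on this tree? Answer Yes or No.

The most recent common ancestor of these taxa subtends ((Zea_domesticus,((Ailuropoda_australis,Hordeum_maculatus),(((Pseudotsuga_occidentalis,Vespa_maculatus),Felis_orientalis),(Lutra_australis,Microtus_maculatus)))),((Staphylococcus_montanus,(Quercus_nanus,Cedrus_minor)),((Xenopus_litoralis,Bacillus_rubra),Oryzias_fluviatilis))).
That clade has exactly 14 tips — every listed taxon and nothing else — so the group is monophyletic.

Yes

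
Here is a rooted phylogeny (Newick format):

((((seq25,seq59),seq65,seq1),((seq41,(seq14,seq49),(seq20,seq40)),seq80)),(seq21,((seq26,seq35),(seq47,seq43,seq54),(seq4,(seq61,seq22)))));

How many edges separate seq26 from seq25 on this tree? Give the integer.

The MRCA of seq26 and seq25 is the root of the tree.
From seq26 up to that node: 4 branches. From seq25 up to the same node: 4 branches. Total: 4 + 4 = 8.

8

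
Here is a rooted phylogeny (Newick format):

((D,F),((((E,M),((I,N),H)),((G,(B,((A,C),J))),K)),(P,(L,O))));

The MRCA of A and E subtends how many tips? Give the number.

The MRCA of A and E is the node subtending (((E,M),((I,N),H)),((G,(B,((A,C),J))),K)).
That clade contains 11 terminal taxa: A, B, C, E, G, H, I, J, K, M, N.

11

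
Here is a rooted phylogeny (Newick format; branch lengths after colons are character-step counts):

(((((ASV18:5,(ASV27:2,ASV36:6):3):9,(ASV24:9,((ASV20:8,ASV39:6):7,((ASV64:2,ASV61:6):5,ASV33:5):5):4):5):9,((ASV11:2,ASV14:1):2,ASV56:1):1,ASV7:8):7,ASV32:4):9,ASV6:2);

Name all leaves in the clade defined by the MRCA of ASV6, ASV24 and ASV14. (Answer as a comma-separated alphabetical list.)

Tracing ASV6: it attaches directly to the root.
Tracing ASV24: it sits inside (ASV24,((ASV20,ASV39),((ASV64,ASV61),ASV33))).
Tracing ASV14: it sits inside (ASV11,ASV14).
The smallest clade enclosing all 3 is the whole tree (their MRCA is the root), so the answer is all 15 tips in alphabetical order.

ASV11, ASV14, ASV18, ASV20, ASV24, ASV27, ASV32, ASV33, ASV36, ASV39, ASV56, ASV6, ASV61, ASV64, ASV7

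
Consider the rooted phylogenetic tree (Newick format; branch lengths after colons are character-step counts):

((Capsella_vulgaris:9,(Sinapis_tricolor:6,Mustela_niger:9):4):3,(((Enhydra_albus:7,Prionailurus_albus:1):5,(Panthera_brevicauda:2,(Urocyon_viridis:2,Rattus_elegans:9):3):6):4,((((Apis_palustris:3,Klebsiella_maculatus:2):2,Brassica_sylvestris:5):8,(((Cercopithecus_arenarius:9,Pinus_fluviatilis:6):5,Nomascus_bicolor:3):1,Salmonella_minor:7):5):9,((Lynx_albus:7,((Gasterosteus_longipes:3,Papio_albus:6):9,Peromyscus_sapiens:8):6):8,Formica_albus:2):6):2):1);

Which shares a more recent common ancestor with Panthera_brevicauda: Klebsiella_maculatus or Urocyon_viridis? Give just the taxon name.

Urocyon_viridis

The MRCA of Panthera_brevicauda and Urocyon_viridis subtends (Panthera_brevicauda,(Urocyon_viridis,Rattus_elegans)) (3 taxa).
The MRCA of Panthera_brevicauda and Klebsiella_maculatus subtends (((Enhydra_albus,Prionailurus_albus),(Panthera_brevicauda,(Urocyon_viridis,Rattus_elegans))),((((Apis_palustris,Klebsiella_maculatus),Brassica_sylvestris),(((Cercopithecus_arenarius,Pinus_fluviatilis),Nomascus_bicolor),Salmonella_minor)),((Lynx_albus,((Gasterosteus_longipes,Papio_albus),Peromyscus_sapiens)),Formica_albus))) (17 taxa).
The first is nested inside the second, so Panthera_brevicauda shares a more recent common ancestor with Urocyon_viridis.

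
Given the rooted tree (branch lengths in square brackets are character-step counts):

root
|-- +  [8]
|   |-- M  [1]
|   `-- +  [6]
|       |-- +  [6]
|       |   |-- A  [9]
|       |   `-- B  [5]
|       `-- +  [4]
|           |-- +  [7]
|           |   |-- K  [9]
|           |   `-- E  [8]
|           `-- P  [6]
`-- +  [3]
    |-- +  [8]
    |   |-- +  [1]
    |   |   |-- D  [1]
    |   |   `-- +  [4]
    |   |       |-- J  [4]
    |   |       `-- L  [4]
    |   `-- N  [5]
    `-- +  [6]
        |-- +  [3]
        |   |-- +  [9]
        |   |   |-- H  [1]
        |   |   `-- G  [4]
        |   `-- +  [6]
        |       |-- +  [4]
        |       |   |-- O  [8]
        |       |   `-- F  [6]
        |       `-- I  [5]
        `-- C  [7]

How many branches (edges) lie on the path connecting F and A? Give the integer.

The MRCA of F and A is the root of the tree.
From F up to that node: 6 branches. From A up to the same node: 4 branches. Total: 6 + 4 = 10.

10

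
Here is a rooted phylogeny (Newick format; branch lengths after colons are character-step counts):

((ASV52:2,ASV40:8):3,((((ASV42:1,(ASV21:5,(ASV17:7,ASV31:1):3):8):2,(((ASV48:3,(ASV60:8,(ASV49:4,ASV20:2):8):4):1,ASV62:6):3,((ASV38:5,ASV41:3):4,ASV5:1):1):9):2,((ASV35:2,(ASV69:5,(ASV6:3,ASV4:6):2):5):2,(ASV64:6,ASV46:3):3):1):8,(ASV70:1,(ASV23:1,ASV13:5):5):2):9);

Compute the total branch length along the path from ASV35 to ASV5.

The path runs ASV35 → … → MRCA → … → ASV5; the MRCA is the node subtending (((ASV42,(ASV21,(ASV17,ASV31))),(((ASV48,(ASV60,(ASV49,ASV20))),ASV62),((ASV38,ASV41),ASV5))),((ASV35,(ASV69,(ASV6,ASV4))),(ASV64,ASV46))).
Branch lengths along that path: 2 + 2 + 1 + 2 + 9 + 1 + 1 = 18.

18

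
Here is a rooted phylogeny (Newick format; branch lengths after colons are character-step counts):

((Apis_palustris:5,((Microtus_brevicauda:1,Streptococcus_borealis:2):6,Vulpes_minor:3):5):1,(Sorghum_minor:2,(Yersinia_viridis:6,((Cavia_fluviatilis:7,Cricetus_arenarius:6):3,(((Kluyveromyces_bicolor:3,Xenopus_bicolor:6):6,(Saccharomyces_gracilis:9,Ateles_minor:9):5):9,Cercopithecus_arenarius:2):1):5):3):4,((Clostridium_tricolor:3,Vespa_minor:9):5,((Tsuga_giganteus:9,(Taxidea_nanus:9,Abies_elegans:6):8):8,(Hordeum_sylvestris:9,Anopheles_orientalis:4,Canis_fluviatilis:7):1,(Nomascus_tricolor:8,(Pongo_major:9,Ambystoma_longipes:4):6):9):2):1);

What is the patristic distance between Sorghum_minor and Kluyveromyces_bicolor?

29

The path runs Sorghum_minor → … → MRCA → … → Kluyveromyces_bicolor; the MRCA is the node subtending (Sorghum_minor,(Yersinia_viridis,((Cavia_fluviatilis,Cricetus_arenarius),(((Kluyveromyces_bicolor,Xenopus_bicolor),(Saccharomyces_gracilis,Ateles_minor)),Cercopithecus_arenarius)))).
Branch lengths along that path: 2 + 3 + 5 + 1 + 9 + 6 + 3 = 29.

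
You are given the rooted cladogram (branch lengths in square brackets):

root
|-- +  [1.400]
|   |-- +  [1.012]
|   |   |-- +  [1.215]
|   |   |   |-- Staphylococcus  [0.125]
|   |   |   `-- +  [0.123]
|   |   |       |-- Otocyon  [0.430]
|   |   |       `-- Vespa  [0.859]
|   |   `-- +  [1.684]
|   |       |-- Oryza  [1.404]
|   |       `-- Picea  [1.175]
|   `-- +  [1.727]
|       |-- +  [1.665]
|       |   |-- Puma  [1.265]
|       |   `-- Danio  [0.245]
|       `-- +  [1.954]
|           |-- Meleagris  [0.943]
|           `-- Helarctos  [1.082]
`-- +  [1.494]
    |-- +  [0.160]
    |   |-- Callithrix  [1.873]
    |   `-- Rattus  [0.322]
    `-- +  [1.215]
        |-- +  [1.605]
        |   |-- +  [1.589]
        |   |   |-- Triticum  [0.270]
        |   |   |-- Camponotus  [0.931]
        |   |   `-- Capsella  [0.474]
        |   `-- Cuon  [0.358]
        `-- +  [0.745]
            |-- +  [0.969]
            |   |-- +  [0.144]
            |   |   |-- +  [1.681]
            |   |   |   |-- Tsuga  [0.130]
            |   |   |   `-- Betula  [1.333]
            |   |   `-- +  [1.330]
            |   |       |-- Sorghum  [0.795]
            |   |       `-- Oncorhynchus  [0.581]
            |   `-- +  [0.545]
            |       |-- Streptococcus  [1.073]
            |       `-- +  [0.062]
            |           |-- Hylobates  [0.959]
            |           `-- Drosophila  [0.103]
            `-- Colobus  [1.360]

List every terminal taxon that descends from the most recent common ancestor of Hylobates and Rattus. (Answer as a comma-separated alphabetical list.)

Tracing Hylobates: it sits inside (Hylobates,Drosophila).
Tracing Rattus: it sits inside (Callithrix,Rattus).
The smallest clade enclosing both is ((Callithrix,Rattus),(((Triticum,Camponotus,Capsella),Cuon),((((Tsuga,Betula),(Sorghum,Oncorhynchus)),(Streptococcus,(Hylobates,Drosophila))),Colobus))); the answer is its 14 terminal taxa in alphabetical order.

Betula, Callithrix, Camponotus, Capsella, Colobus, Cuon, Drosophila, Hylobates, Oncorhynchus, Rattus, Sorghum, Streptococcus, Triticum, Tsuga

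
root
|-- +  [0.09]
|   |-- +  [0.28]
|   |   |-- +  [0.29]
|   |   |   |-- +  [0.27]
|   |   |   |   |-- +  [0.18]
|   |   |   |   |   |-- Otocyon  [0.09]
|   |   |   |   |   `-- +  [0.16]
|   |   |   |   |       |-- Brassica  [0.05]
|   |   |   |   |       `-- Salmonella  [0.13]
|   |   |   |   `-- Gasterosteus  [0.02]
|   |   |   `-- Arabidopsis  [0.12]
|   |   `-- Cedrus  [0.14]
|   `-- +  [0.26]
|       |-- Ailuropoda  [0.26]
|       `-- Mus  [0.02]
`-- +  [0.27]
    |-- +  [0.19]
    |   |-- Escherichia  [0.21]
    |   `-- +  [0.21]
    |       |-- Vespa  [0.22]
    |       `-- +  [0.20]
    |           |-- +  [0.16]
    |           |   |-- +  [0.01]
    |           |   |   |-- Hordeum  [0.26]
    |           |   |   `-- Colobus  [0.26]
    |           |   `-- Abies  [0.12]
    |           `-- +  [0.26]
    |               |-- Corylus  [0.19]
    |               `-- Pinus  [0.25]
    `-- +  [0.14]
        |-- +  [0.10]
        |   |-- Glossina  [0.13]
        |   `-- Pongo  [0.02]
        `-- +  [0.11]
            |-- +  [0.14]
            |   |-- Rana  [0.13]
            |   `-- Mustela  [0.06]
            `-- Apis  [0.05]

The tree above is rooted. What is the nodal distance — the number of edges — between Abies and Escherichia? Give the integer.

The MRCA of Abies and Escherichia is the node subtending (Escherichia,(Vespa,(((Hordeum,Colobus),Abies),(Corylus,Pinus)))).
From Abies up to that node: 4 branches. From Escherichia up to the same node: 1 branch. Total: 4 + 1 = 5.

5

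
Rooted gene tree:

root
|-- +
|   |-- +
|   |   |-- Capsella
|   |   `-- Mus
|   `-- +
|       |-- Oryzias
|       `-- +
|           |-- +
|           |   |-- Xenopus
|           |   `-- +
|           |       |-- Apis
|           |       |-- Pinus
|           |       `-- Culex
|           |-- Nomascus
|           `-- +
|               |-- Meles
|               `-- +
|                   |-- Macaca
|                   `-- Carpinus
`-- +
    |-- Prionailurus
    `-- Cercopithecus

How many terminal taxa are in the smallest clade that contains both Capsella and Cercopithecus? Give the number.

13

The MRCA of Capsella and Cercopithecus is the root, so the clade is the entire tree.
That clade contains 13 terminal taxa: Apis, Capsella, Carpinus, Cercopithecus, Culex, Macaca, Meles, Mus, Nomascus, Oryzias, Pinus, Prionailurus, Xenopus.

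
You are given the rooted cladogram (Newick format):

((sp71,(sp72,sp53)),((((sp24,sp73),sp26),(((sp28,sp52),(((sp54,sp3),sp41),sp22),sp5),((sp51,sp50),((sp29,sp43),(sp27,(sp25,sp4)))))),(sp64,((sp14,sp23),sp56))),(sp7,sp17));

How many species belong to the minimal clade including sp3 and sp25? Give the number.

14

The MRCA of sp3 and sp25 is the node subtending (((sp28,sp52),(((sp54,sp3),sp41),sp22),sp5),((sp51,sp50),((sp29,sp43),(sp27,(sp25,sp4))))).
That clade contains 14 terminal taxa: sp22, sp25, sp27, sp28, sp29, sp3, sp4, sp41, sp43, sp5, sp50, sp51, sp52, sp54.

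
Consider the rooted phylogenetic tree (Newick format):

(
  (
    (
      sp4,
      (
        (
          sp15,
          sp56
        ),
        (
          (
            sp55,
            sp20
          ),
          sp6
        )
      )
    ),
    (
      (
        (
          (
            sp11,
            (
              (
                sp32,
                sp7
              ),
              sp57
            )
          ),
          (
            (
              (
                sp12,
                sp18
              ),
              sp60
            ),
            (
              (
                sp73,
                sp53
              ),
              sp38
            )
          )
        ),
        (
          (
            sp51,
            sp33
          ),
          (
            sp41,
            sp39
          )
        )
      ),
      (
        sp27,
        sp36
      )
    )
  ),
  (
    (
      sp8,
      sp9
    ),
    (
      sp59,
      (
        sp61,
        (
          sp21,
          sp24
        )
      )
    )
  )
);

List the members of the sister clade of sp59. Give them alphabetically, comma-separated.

sp21, sp24, sp61

sp59 attaches to the tree at the node subtending (sp59,(sp61,(sp21,sp24))).
The other lineage descending from that same node — the sister group — is (sp61,(sp21,sp24)); its 3 tips in alphabetical order are the answer.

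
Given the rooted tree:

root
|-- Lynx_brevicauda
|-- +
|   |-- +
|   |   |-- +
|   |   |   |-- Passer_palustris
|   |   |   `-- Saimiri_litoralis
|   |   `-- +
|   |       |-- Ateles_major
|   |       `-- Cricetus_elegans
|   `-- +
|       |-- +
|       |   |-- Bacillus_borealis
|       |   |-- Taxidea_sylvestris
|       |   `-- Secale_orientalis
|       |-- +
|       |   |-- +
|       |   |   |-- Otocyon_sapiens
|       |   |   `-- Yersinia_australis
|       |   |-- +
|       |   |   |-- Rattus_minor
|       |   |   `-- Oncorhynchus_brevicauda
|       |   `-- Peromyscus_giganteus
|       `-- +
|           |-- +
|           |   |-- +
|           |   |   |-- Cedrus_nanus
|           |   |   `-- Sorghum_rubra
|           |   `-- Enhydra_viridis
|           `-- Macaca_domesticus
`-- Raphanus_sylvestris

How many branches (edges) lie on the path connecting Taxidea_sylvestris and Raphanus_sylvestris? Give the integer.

5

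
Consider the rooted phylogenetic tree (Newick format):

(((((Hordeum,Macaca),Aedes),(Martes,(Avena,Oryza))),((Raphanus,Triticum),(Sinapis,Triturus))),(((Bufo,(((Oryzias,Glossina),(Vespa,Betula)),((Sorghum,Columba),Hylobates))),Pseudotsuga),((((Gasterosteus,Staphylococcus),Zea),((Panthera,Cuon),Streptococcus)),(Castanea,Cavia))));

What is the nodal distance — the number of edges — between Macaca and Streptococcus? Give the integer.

10

The MRCA of Macaca and Streptococcus is the root of the tree.
From Macaca up to that node: 5 branches. From Streptococcus up to the same node: 5 branches. Total: 5 + 5 = 10.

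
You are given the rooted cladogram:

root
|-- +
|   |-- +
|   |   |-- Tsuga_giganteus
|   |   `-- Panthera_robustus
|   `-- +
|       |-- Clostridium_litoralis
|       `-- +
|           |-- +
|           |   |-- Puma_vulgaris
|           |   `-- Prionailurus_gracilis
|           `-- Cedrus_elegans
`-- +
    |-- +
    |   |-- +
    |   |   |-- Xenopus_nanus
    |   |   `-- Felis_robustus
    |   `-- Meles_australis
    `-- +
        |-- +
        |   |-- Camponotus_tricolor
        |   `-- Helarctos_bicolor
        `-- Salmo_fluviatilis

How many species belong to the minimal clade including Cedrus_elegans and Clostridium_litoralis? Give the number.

4

The MRCA of Cedrus_elegans and Clostridium_litoralis is the node subtending (Clostridium_litoralis,((Puma_vulgaris,Prionailurus_gracilis),Cedrus_elegans)).
That clade contains 4 terminal taxa: Cedrus_elegans, Clostridium_litoralis, Prionailurus_gracilis, Puma_vulgaris.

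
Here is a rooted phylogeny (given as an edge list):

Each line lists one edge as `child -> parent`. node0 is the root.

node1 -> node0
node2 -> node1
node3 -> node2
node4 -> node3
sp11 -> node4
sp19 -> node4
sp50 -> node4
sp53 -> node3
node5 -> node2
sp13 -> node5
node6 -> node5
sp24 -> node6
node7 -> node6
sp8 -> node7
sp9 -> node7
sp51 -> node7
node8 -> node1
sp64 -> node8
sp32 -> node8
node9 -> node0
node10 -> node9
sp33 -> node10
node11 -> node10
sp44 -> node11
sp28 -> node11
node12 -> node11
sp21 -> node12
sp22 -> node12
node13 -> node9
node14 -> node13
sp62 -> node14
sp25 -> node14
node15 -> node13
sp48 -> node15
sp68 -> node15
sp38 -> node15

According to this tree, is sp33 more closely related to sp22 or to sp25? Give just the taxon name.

sp22

The MRCA of sp33 and sp22 subtends (sp33,(sp44,sp28,(sp21,sp22))) (5 taxa).
The MRCA of sp33 and sp25 subtends ((sp33,(sp44,sp28,(sp21,sp22))),((sp62,sp25),(sp48,sp68,sp38))) (10 taxa).
The first is nested inside the second, so sp33 shares a more recent common ancestor with sp22.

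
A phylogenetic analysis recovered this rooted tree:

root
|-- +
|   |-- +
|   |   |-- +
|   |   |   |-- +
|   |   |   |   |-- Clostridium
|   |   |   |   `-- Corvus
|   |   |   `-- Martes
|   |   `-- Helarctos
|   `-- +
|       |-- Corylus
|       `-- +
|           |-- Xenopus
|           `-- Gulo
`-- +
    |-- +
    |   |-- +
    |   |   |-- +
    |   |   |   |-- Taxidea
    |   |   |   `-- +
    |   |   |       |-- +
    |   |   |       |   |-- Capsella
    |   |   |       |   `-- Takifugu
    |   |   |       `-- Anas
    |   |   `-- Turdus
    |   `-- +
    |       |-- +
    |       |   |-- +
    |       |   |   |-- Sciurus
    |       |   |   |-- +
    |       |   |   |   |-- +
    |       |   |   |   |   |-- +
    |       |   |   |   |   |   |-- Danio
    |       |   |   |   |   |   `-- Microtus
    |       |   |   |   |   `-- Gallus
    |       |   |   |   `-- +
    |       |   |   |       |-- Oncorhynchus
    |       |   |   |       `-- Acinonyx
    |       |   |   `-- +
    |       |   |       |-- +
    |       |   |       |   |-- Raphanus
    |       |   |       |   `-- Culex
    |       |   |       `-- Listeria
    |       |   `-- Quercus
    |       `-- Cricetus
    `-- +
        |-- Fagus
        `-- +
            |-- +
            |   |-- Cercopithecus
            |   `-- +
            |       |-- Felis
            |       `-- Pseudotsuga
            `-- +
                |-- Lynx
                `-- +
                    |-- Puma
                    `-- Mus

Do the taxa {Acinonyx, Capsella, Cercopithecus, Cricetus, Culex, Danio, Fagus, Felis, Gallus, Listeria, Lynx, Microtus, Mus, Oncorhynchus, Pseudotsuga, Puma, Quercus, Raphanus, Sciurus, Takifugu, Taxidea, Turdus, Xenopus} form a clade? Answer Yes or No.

No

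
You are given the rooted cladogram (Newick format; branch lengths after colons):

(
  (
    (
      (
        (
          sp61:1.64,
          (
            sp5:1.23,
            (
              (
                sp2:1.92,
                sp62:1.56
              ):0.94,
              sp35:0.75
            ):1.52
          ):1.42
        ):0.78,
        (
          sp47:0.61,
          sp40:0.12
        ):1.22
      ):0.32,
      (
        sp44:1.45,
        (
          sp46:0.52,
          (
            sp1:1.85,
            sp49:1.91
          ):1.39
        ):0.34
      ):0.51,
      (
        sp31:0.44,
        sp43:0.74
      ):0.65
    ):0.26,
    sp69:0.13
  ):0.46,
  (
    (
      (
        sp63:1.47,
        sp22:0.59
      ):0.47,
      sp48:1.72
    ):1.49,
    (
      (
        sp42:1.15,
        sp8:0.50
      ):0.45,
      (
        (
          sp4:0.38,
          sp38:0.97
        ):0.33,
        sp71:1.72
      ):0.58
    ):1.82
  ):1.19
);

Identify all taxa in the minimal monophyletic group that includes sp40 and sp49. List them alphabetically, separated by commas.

sp1, sp2, sp31, sp35, sp40, sp43, sp44, sp46, sp47, sp49, sp5, sp61, sp62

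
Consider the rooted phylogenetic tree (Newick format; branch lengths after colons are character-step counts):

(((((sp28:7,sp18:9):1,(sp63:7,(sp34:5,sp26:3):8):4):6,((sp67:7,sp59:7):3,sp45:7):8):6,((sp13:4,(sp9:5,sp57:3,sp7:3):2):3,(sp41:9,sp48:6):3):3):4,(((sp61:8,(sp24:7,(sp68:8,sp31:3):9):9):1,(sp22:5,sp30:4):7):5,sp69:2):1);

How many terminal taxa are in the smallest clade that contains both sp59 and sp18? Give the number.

8

The MRCA of sp59 and sp18 is the node subtending (((sp28,sp18),(sp63,(sp34,sp26))),((sp67,sp59),sp45)).
That clade contains 8 terminal taxa: sp18, sp26, sp28, sp34, sp45, sp59, sp63, sp67.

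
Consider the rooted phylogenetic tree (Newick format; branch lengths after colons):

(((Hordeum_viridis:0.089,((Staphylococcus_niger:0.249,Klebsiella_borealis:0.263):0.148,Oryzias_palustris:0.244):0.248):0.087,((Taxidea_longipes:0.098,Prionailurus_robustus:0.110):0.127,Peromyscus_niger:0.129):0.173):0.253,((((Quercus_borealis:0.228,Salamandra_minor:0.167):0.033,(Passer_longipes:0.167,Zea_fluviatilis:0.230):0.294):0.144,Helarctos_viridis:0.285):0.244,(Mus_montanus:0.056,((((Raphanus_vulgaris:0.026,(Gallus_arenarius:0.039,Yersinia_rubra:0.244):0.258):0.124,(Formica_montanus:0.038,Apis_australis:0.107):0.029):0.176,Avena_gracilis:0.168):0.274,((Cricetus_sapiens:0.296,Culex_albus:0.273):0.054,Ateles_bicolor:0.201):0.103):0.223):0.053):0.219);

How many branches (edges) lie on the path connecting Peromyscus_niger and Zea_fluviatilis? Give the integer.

The MRCA of Peromyscus_niger and Zea_fluviatilis is the root of the tree.
From Peromyscus_niger up to that node: 3 branches. From Zea_fluviatilis up to the same node: 5 branches. Total: 3 + 5 = 8.

8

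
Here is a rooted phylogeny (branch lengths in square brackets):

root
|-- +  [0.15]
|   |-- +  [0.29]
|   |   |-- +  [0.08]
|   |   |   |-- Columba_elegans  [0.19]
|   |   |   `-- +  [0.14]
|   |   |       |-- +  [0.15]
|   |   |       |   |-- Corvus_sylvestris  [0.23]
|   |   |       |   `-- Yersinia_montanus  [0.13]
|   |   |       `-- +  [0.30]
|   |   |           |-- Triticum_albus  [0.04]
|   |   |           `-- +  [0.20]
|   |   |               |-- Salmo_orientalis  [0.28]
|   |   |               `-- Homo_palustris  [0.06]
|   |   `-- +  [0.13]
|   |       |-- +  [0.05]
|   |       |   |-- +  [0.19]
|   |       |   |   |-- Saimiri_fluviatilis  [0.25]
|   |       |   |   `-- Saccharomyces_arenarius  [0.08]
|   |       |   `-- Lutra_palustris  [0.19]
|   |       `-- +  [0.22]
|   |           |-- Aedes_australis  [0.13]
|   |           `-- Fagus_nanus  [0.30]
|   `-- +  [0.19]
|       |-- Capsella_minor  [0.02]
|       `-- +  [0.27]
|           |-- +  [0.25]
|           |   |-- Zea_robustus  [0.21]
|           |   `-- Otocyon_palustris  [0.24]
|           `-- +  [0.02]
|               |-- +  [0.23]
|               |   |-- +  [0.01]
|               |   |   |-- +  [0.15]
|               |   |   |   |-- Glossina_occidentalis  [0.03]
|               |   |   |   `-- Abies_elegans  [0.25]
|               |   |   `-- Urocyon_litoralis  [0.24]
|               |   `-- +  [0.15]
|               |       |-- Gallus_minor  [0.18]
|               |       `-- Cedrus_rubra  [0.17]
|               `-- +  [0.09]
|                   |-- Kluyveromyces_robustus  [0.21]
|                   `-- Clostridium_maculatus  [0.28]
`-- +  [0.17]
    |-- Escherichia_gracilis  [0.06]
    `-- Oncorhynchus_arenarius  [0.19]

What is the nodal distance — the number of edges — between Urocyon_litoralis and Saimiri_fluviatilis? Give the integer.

11

The MRCA of Urocyon_litoralis and Saimiri_fluviatilis is the node subtending (((Columba_elegans,((Corvus_sylvestris,Yersinia_montanus),(Triticum_albus,(Salmo_orientalis,Homo_palustris)))),(((Saimiri_fluviatilis,Saccharomyces_arenarius),Lutra_palustris),(Aedes_australis,Fagus_nanus))),(Capsella_minor,((Zea_robustus,Otocyon_palustris),((((Glossina_occidentalis,Abies_elegans),Urocyon_litoralis),(Gallus_minor,Cedrus_rubra)),(Kluyveromyces_robustus,Clostridium_maculatus))))).
From Urocyon_litoralis up to that node: 6 branches. From Saimiri_fluviatilis up to the same node: 5 branches. Total: 6 + 5 = 11.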